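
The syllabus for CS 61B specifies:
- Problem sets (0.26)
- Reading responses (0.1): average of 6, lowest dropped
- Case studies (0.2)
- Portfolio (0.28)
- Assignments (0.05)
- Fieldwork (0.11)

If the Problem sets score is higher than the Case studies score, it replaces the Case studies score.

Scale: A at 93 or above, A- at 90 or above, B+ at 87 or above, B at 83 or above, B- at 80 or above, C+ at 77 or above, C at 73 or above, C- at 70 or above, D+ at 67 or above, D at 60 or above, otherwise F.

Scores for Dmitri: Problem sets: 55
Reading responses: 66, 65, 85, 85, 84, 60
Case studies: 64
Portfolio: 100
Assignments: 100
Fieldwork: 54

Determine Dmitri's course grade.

Reading responses: drop 60 → average of remaining 5 = 385/5 = 77
Problem sets (55) ≤ Case studies (64), so Case studies stays at 64.
Weighted total:
  Problem sets 55 × 0.26 = 14.3
  Reading responses 77 × 0.1 = 7.7
  Case studies 64 × 0.2 = 12.8
  Portfolio 100 × 0.28 = 28
  Assignments 100 × 0.05 = 5
  Fieldwork 54 × 0.11 = 5.94
Sum = 73.74
73.74 is ≥ 73 and < 77 → C

C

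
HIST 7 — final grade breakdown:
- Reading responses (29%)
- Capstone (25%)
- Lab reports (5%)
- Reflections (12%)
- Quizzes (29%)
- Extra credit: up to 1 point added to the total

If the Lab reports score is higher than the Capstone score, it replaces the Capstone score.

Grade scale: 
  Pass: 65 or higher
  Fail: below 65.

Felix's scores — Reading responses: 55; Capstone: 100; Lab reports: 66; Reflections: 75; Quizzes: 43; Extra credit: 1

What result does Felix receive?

Lab reports (66) ≤ Capstone (100), so Capstone stays at 100.
Weighted total:
  Reading responses 55 × 0.29 = 15.95
  Capstone 100 × 0.25 = 25
  Lab reports 66 × 0.05 = 3.3
  Reflections 75 × 0.12 = 9
  Quizzes 43 × 0.29 = 12.47
Sum = 65.72
Extra credit: 65.72 + 1 = 66.72
66.72 ≥ 65 → Pass

Pass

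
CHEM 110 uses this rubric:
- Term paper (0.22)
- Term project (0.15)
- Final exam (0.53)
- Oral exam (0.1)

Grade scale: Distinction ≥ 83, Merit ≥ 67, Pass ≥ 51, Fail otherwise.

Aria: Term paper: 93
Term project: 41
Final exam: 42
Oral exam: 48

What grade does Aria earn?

Pass

Weighted total:
  Term paper 93 × 0.22 = 20.46
  Term project 41 × 0.15 = 6.15
  Final exam 42 × 0.53 = 22.26
  Oral exam 48 × 0.1 = 4.8
Sum = 53.67
53.67 is ≥ 51 and < 67 → Pass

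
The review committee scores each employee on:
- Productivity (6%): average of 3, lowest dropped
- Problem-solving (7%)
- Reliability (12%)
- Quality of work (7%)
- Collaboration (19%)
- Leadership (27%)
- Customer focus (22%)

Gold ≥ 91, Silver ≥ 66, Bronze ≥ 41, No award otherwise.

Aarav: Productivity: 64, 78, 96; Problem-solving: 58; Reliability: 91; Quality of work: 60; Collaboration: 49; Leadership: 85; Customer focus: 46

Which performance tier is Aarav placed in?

Silver

Productivity: drop 64 → average of remaining 2 = 174/2 = 87
Weighted total:
  Productivity 87 × 0.06 = 5.22
  Problem-solving 58 × 0.07 = 4.06
  Reliability 91 × 0.12 = 10.92
  Quality of work 60 × 0.07 = 4.2
  Collaboration 49 × 0.19 = 9.31
  Leadership 85 × 0.27 = 22.95
  Customer focus 46 × 0.22 = 10.12
Sum = 66.78
66.78 is ≥ 66 and < 91 → Silver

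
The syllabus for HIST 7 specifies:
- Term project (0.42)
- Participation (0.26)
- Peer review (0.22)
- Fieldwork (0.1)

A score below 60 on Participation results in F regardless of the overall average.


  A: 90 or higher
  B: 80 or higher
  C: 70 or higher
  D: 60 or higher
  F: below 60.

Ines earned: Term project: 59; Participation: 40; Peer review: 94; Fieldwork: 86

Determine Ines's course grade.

F

Participation score 40 < 60: minimum not met.
Weighted total:
  Term project 59 × 0.42 = 24.78
  Participation 40 × 0.26 = 10.4
  Peer review 94 × 0.22 = 20.68
  Fieldwork 86 × 0.1 = 8.6
Sum = 64.46
Because the Participation minimum was not met, the result is F.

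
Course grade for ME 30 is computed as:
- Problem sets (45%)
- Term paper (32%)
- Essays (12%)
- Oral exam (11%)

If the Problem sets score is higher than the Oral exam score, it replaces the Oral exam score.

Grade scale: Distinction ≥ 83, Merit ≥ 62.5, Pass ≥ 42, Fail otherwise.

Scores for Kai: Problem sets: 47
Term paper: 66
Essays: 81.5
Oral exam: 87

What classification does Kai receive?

Pass

Problem sets (47) ≤ Oral exam (87), so Oral exam stays at 87.
Weighted total:
  Problem sets 47 × 0.45 = 21.15
  Term paper 66 × 0.32 = 21.12
  Essays 81.5 × 0.12 = 9.78
  Oral exam 87 × 0.11 = 9.57
Sum = 61.62
61.62 is ≥ 42 and < 62.5 → Pass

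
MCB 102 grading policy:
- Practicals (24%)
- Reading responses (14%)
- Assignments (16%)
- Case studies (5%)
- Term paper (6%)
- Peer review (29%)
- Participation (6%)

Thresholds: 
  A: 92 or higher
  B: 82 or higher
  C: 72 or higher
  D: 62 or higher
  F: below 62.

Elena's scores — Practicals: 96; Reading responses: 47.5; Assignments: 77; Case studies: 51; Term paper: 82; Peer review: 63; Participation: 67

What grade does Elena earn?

D

Weighted total:
  Practicals 96 × 0.24 = 23.04
  Reading responses 47.5 × 0.14 = 6.65
  Assignments 77 × 0.16 = 12.32
  Case studies 51 × 0.05 = 2.55
  Term paper 82 × 0.06 = 4.92
  Peer review 63 × 0.29 = 18.27
  Participation 67 × 0.06 = 4.02
Sum = 71.77
71.77 is ≥ 62 and < 72 → D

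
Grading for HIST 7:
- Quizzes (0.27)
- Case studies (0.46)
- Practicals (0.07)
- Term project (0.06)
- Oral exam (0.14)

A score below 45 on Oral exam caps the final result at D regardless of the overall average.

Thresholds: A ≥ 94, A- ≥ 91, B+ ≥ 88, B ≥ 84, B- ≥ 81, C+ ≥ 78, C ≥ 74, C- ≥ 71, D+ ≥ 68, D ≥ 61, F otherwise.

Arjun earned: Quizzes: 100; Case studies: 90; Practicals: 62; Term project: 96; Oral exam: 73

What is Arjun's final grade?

B+

Oral exam score 73 ≥ 45: minimum met.
Weighted total:
  Quizzes 100 × 0.27 = 27
  Case studies 90 × 0.46 = 41.4
  Practicals 62 × 0.07 = 4.34
  Term project 96 × 0.06 = 5.76
  Oral exam 73 × 0.14 = 10.22
Sum = 88.72
88.72 is ≥ 88 and < 91 → B+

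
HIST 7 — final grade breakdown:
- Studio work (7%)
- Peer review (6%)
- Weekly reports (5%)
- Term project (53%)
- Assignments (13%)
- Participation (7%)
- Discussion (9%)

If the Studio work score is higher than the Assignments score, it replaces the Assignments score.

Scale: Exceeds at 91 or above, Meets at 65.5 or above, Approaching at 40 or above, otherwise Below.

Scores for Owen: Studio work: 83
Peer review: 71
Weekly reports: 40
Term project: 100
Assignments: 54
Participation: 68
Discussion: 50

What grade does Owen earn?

Meets

Studio work (83) > Assignments (54), so Assignments counts as 83.
Weighted total:
  Studio work 83 × 0.07 = 5.81
  Peer review 71 × 0.06 = 4.26
  Weekly reports 40 × 0.05 = 2
  Term project 100 × 0.53 = 53
  Assignments 83 × 0.13 = 10.79
  Participation 68 × 0.07 = 4.76
  Discussion 50 × 0.09 = 4.5
Sum = 85.12
85.12 is ≥ 65.5 and < 91 → Meets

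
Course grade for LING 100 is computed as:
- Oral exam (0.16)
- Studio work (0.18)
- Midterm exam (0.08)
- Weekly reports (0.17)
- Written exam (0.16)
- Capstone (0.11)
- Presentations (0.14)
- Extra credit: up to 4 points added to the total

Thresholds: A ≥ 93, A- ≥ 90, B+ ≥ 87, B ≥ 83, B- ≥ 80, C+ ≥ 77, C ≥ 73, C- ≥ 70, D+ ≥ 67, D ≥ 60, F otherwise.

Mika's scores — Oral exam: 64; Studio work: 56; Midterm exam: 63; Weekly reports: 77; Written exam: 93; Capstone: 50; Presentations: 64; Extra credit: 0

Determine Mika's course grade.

D+

Weighted total:
  Oral exam 64 × 0.16 = 10.24
  Studio work 56 × 0.18 = 10.08
  Midterm exam 63 × 0.08 = 5.04
  Weekly reports 77 × 0.17 = 13.09
  Written exam 93 × 0.16 = 14.88
  Capstone 50 × 0.11 = 5.5
  Presentations 64 × 0.14 = 8.96
Sum = 67.79
Extra credit: 67.79 + 0 = 67.79
67.79 is ≥ 67 and < 70 → D+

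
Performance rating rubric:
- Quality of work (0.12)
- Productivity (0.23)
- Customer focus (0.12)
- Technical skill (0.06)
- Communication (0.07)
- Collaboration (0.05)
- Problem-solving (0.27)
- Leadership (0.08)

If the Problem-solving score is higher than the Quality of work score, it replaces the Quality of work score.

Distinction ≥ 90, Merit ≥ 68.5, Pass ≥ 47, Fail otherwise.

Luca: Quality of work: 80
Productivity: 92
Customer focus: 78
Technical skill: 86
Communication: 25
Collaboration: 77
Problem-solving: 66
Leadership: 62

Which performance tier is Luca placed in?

Merit

Problem-solving (66) ≤ Quality of work (80), so Quality of work stays at 80.
Weighted total:
  Quality of work 80 × 0.12 = 9.6
  Productivity 92 × 0.23 = 21.16
  Customer focus 78 × 0.12 = 9.36
  Technical skill 86 × 0.06 = 5.16
  Communication 25 × 0.07 = 1.75
  Collaboration 77 × 0.05 = 3.85
  Problem-solving 66 × 0.27 = 17.82
  Leadership 62 × 0.08 = 4.96
Sum = 73.66
73.66 is ≥ 68.5 and < 90 → Merit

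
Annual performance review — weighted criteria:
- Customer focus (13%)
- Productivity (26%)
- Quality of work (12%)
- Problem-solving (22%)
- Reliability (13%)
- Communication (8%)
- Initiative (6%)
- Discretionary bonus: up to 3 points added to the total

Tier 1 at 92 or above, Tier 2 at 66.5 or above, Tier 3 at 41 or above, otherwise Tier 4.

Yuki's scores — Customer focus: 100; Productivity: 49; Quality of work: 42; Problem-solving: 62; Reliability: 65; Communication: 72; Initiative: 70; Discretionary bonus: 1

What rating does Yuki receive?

Tier 3

Weighted total:
  Customer focus 100 × 0.13 = 13
  Productivity 49 × 0.26 = 12.74
  Quality of work 42 × 0.12 = 5.04
  Problem-solving 62 × 0.22 = 13.64
  Reliability 65 × 0.13 = 8.45
  Communication 72 × 0.08 = 5.76
  Initiative 70 × 0.06 = 4.2
Sum = 62.83
Discretionary bonus: 62.83 + 1 = 63.83
63.83 is ≥ 41 and < 66.5 → Tier 3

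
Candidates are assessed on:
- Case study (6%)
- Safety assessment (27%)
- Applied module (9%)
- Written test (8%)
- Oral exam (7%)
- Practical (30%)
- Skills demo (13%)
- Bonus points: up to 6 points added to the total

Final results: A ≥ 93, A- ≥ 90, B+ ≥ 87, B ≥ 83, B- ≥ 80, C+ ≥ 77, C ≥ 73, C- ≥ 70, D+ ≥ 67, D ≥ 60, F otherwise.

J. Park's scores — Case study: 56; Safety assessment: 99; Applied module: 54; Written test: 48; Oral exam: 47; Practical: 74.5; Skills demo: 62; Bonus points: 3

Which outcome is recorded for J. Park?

C

Weighted total:
  Case study 56 × 0.06 = 3.36
  Safety assessment 99 × 0.27 = 26.73
  Applied module 54 × 0.09 = 4.86
  Written test 48 × 0.08 = 3.84
  Oral exam 47 × 0.07 = 3.29
  Practical 74.5 × 0.3 = 22.35
  Skills demo 62 × 0.13 = 8.06
Sum = 72.49
Bonus points: 72.49 + 3 = 75.49
75.49 is ≥ 73 and < 77 → C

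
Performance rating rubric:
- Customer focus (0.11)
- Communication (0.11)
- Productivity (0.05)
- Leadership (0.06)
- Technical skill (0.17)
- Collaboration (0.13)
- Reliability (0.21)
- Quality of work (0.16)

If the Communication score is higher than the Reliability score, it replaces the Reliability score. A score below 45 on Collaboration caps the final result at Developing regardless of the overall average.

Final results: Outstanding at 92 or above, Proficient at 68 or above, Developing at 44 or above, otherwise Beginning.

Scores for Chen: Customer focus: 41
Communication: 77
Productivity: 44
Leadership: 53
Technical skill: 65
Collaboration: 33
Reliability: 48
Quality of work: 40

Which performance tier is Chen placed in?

Developing

Communication (77) > Reliability (48), so Reliability counts as 77.
Collaboration score 33 < 45: minimum not met.
Weighted total:
  Customer focus 41 × 0.11 = 4.51
  Communication 77 × 0.11 = 8.47
  Productivity 44 × 0.05 = 2.2
  Leadership 53 × 0.06 = 3.18
  Technical skill 65 × 0.17 = 11.05
  Collaboration 33 × 0.13 = 4.29
  Reliability 77 × 0.21 = 16.17
  Quality of work 40 × 0.16 = 6.4
Sum = 56.27
56.27 would be Developing; cap at Developing applies → Developing.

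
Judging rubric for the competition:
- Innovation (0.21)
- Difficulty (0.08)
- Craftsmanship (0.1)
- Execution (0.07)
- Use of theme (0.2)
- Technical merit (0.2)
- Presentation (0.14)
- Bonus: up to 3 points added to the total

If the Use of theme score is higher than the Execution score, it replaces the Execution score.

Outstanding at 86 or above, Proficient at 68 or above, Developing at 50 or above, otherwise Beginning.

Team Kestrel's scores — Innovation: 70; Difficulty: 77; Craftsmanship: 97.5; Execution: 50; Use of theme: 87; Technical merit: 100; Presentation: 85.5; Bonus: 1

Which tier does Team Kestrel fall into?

Use of theme (87) > Execution (50), so Execution counts as 87.
Weighted total:
  Innovation 70 × 0.21 = 14.7
  Difficulty 77 × 0.08 = 6.16
  Craftsmanship 97.5 × 0.1 = 9.75
  Execution 87 × 0.07 = 6.09
  Use of theme 87 × 0.2 = 17.4
  Technical merit 100 × 0.2 = 20
  Presentation 85.5 × 0.14 = 11.97
Sum = 86.07
Bonus: 86.07 + 1 = 87.07
87.07 ≥ 86 → Outstanding

Outstanding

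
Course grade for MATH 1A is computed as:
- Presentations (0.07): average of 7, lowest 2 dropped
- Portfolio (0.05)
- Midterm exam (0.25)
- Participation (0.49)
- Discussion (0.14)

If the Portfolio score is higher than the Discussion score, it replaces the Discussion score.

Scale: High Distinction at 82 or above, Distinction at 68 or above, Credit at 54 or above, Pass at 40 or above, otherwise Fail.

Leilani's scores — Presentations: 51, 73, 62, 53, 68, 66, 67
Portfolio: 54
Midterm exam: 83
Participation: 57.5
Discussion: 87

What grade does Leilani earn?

Distinction

Presentations: drop 51, 53 → average of remaining 5 = 336/5 = 67.2
Portfolio (54) ≤ Discussion (87), so Discussion stays at 87.
Weighted total:
  Presentations 67.2 × 0.07 = 4.704
  Portfolio 54 × 0.05 = 2.7
  Midterm exam 83 × 0.25 = 20.75
  Participation 57.5 × 0.49 = 28.175
  Discussion 87 × 0.14 = 12.18
Sum = 68.509
68.509 is ≥ 68 and < 82 → Distinction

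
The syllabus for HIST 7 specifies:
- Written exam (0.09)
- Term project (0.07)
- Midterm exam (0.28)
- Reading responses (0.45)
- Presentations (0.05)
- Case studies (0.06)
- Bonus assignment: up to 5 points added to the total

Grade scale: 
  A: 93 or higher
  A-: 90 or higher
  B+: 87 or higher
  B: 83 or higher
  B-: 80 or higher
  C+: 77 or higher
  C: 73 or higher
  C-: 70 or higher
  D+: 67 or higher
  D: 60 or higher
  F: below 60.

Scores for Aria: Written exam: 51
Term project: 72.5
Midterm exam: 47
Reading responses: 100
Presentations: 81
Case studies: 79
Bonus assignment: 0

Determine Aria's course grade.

C

Weighted total:
  Written exam 51 × 0.09 = 4.59
  Term project 72.5 × 0.07 = 5.075
  Midterm exam 47 × 0.28 = 13.16
  Reading responses 100 × 0.45 = 45
  Presentations 81 × 0.05 = 4.05
  Case studies 79 × 0.06 = 4.74
Sum = 76.615
Bonus assignment: 76.615 + 0 = 76.615
76.615 is ≥ 73 and < 77 → C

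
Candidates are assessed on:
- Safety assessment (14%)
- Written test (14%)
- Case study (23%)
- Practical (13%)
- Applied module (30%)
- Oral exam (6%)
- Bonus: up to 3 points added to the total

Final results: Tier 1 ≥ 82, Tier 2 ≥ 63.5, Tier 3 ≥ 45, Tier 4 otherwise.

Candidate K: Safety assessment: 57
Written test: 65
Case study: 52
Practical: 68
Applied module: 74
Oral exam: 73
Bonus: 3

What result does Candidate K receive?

Tier 2

Weighted total:
  Safety assessment 57 × 0.14 = 7.98
  Written test 65 × 0.14 = 9.1
  Case study 52 × 0.23 = 11.96
  Practical 68 × 0.13 = 8.84
  Applied module 74 × 0.3 = 22.2
  Oral exam 73 × 0.06 = 4.38
Sum = 64.46
Bonus: 64.46 + 3 = 67.46
67.46 is ≥ 63.5 and < 82 → Tier 2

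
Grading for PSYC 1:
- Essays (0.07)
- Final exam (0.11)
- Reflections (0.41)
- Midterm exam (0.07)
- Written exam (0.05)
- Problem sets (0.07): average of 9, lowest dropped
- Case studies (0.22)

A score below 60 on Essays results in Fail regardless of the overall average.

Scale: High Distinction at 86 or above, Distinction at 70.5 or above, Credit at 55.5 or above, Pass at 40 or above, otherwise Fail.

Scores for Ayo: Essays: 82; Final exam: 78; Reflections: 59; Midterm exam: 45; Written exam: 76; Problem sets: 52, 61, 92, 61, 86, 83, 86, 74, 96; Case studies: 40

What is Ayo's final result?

Credit

Problem sets: drop 52 → average of remaining 8 = 639/8 = 79.875
Essays score 82 ≥ 60: minimum met.
Weighted total:
  Essays 82 × 0.07 = 5.74
  Final exam 78 × 0.11 = 8.58
  Reflections 59 × 0.41 = 24.19
  Midterm exam 45 × 0.07 = 3.15
  Written exam 76 × 0.05 = 3.8
  Problem sets 79.875 × 0.07 = 5.59125
  Case studies 40 × 0.22 = 8.8
Sum = 59.85125
59.85125 is ≥ 55.5 and < 70.5 → Credit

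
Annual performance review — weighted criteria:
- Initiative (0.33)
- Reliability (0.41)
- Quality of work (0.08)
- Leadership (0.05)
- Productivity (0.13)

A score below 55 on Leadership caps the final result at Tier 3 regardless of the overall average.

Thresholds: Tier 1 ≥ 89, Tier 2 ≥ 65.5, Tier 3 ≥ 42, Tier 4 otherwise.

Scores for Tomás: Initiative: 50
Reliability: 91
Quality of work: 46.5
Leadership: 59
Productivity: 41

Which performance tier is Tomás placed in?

Leadership score 59 ≥ 55: minimum met.
Weighted total:
  Initiative 50 × 0.33 = 16.5
  Reliability 91 × 0.41 = 37.31
  Quality of work 46.5 × 0.08 = 3.72
  Leadership 59 × 0.05 = 2.95
  Productivity 41 × 0.13 = 5.33
Sum = 65.81
65.81 is ≥ 65.5 and < 89 → Tier 2

Tier 2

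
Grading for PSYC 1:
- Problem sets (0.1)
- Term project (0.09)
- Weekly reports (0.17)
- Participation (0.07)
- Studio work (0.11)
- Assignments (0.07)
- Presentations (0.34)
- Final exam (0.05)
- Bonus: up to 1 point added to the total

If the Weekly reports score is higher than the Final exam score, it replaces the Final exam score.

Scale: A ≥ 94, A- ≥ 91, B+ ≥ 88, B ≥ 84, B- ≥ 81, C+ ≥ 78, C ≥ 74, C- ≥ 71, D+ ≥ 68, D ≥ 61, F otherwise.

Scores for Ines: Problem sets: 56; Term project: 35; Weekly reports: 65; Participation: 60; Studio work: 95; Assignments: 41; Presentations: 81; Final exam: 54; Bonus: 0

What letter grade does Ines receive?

Weekly reports (65) > Final exam (54), so Final exam counts as 65.
Weighted total:
  Problem sets 56 × 0.1 = 5.6
  Term project 35 × 0.09 = 3.15
  Weekly reports 65 × 0.17 = 11.05
  Participation 60 × 0.07 = 4.2
  Studio work 95 × 0.11 = 10.45
  Assignments 41 × 0.07 = 2.87
  Presentations 81 × 0.34 = 27.54
  Final exam 65 × 0.05 = 3.25
Sum = 68.11
Bonus: 68.11 + 0 = 68.11
68.11 is ≥ 68 and < 71 → D+

D+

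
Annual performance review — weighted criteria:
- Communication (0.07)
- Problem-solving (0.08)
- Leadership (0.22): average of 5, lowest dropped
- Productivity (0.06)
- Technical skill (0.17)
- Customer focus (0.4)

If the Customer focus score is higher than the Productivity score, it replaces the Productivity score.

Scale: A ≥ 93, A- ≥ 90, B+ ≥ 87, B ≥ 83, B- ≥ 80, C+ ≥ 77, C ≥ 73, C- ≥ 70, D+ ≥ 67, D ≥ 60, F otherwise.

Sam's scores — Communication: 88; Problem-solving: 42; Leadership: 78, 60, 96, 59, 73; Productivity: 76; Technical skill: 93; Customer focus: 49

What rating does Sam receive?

D

Leadership: drop 59 → average of remaining 4 = 307/4 = 76.75
Customer focus (49) ≤ Productivity (76), so Productivity stays at 76.
Weighted total:
  Communication 88 × 0.07 = 6.16
  Problem-solving 42 × 0.08 = 3.36
  Leadership 76.75 × 0.22 = 16.885
  Productivity 76 × 0.06 = 4.56
  Technical skill 93 × 0.17 = 15.81
  Customer focus 49 × 0.4 = 19.6
Sum = 66.375
66.375 is ≥ 60 and < 67 → D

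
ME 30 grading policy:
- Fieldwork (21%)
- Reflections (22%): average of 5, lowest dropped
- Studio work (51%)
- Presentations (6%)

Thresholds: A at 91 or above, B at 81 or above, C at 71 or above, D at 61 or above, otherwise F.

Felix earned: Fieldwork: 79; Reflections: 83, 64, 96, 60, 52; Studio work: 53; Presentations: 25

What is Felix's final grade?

D

Reflections: drop 52 → average of remaining 4 = 303/4 = 75.75
Weighted total:
  Fieldwork 79 × 0.21 = 16.59
  Reflections 75.75 × 0.22 = 16.665
  Studio work 53 × 0.51 = 27.03
  Presentations 25 × 0.06 = 1.5
Sum = 61.785
61.785 is ≥ 61 and < 71 → D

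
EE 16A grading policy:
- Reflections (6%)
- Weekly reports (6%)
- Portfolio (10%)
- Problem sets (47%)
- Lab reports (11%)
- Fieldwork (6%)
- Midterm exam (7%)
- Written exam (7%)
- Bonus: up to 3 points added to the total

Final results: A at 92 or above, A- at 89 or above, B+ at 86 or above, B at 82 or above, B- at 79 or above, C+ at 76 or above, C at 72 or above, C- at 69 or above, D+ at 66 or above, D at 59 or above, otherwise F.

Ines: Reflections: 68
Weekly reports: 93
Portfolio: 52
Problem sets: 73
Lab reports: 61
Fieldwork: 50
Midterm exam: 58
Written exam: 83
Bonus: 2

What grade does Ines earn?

Weighted total:
  Reflections 68 × 0.06 = 4.08
  Weekly reports 93 × 0.06 = 5.58
  Portfolio 52 × 0.1 = 5.2
  Problem sets 73 × 0.47 = 34.31
  Lab reports 61 × 0.11 = 6.71
  Fieldwork 50 × 0.06 = 3
  Midterm exam 58 × 0.07 = 4.06
  Written exam 83 × 0.07 = 5.81
Sum = 68.75
Bonus: 68.75 + 2 = 70.75
70.75 is ≥ 69 and < 72 → C-

C-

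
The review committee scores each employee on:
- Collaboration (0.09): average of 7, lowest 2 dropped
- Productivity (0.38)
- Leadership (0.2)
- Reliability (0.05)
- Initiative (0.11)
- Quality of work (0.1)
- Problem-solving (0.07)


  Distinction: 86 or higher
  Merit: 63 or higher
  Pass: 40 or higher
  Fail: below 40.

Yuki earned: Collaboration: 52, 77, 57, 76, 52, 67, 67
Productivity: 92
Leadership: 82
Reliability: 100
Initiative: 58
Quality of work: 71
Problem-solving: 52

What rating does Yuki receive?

Merit

Collaboration: drop 52, 52 → average of remaining 5 = 344/5 = 68.8
Weighted total:
  Collaboration 68.8 × 0.09 = 6.192
  Productivity 92 × 0.38 = 34.96
  Leadership 82 × 0.2 = 16.4
  Reliability 100 × 0.05 = 5
  Initiative 58 × 0.11 = 6.38
  Quality of work 71 × 0.1 = 7.1
  Problem-solving 52 × 0.07 = 3.64
Sum = 79.672
79.672 is ≥ 63 and < 86 → Merit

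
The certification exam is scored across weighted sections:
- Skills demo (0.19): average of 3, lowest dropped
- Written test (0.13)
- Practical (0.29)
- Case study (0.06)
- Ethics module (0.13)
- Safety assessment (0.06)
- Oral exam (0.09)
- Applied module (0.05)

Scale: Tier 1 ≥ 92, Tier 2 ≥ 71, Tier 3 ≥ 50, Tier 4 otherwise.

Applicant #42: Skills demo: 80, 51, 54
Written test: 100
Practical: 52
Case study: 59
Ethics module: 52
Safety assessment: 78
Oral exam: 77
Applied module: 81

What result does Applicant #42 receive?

Skills demo: drop 51 → average of remaining 2 = 134/2 = 67
Weighted total:
  Skills demo 67 × 0.19 = 12.73
  Written test 100 × 0.13 = 13
  Practical 52 × 0.29 = 15.08
  Case study 59 × 0.06 = 3.54
  Ethics module 52 × 0.13 = 6.76
  Safety assessment 78 × 0.06 = 4.68
  Oral exam 77 × 0.09 = 6.93
  Applied module 81 × 0.05 = 4.05
Sum = 66.77
66.77 is ≥ 50 and < 71 → Tier 3

Tier 3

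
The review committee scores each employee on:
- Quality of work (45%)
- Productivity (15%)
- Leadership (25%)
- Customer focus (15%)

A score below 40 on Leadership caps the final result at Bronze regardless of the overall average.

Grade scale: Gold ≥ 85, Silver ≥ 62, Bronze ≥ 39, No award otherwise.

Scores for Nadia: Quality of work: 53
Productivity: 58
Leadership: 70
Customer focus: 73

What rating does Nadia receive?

Bronze

Leadership score 70 ≥ 40: minimum met.
Weighted total:
  Quality of work 53 × 0.45 = 23.85
  Productivity 58 × 0.15 = 8.7
  Leadership 70 × 0.25 = 17.5
  Customer focus 73 × 0.15 = 10.95
Sum = 61
61 is ≥ 39 and < 62 → Bronze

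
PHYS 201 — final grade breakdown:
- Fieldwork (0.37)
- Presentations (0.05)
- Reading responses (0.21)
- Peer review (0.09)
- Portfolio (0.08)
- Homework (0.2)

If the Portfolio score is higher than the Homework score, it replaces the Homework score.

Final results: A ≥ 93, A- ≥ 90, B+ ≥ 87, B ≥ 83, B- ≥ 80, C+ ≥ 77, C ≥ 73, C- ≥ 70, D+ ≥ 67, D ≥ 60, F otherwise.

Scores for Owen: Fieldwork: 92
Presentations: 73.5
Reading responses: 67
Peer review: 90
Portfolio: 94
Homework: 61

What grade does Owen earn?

Portfolio (94) > Homework (61), so Homework counts as 94.
Weighted total:
  Fieldwork 92 × 0.37 = 34.04
  Presentations 73.5 × 0.05 = 3.675
  Reading responses 67 × 0.21 = 14.07
  Peer review 90 × 0.09 = 8.1
  Portfolio 94 × 0.08 = 7.52
  Homework 94 × 0.2 = 18.8
Sum = 86.205
86.205 is ≥ 83 and < 87 → B

B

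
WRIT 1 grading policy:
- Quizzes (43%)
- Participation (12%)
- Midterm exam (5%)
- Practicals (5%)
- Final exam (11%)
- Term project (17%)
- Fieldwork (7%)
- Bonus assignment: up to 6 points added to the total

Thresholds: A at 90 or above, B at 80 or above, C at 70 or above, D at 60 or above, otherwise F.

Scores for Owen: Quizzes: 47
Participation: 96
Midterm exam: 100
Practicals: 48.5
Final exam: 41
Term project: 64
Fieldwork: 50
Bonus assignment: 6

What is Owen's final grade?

Weighted total:
  Quizzes 47 × 0.43 = 20.21
  Participation 96 × 0.12 = 11.52
  Midterm exam 100 × 0.05 = 5
  Practicals 48.5 × 0.05 = 2.425
  Final exam 41 × 0.11 = 4.51
  Term project 64 × 0.17 = 10.88
  Fieldwork 50 × 0.07 = 3.5
Sum = 58.045
Bonus assignment: 58.045 + 6 = 64.045
64.045 is ≥ 60 and < 70 → D

D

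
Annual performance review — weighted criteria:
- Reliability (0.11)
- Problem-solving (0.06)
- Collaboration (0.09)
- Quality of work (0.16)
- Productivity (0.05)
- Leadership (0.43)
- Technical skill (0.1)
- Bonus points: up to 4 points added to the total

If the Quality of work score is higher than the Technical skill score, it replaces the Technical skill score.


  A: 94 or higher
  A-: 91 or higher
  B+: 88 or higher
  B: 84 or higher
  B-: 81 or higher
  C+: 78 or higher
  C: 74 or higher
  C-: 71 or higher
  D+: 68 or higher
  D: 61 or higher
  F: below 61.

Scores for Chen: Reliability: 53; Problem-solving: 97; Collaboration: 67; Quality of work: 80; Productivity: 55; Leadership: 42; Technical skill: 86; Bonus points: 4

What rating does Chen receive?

Quality of work (80) ≤ Technical skill (86), so Technical skill stays at 86.
Weighted total:
  Reliability 53 × 0.11 = 5.83
  Problem-solving 97 × 0.06 = 5.82
  Collaboration 67 × 0.09 = 6.03
  Quality of work 80 × 0.16 = 12.8
  Productivity 55 × 0.05 = 2.75
  Leadership 42 × 0.43 = 18.06
  Technical skill 86 × 0.1 = 8.6
Sum = 59.89
Bonus points: 59.89 + 4 = 63.89
63.89 is ≥ 61 and < 68 → D

D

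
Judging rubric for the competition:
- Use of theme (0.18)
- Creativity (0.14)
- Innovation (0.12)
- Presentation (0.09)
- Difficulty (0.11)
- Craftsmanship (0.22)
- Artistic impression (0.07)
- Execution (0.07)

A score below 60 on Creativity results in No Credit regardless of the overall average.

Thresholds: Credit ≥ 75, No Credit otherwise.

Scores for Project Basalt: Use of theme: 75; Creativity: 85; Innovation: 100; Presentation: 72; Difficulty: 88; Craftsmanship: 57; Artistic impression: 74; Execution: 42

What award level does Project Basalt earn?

Creativity score 85 ≥ 60: minimum met.
Weighted total:
  Use of theme 75 × 0.18 = 13.5
  Creativity 85 × 0.14 = 11.9
  Innovation 100 × 0.12 = 12
  Presentation 72 × 0.09 = 6.48
  Difficulty 88 × 0.11 = 9.68
  Craftsmanship 57 × 0.22 = 12.54
  Artistic impression 74 × 0.07 = 5.18
  Execution 42 × 0.07 = 2.94
Sum = 74.22
74.22 < 75 → No Credit

No Credit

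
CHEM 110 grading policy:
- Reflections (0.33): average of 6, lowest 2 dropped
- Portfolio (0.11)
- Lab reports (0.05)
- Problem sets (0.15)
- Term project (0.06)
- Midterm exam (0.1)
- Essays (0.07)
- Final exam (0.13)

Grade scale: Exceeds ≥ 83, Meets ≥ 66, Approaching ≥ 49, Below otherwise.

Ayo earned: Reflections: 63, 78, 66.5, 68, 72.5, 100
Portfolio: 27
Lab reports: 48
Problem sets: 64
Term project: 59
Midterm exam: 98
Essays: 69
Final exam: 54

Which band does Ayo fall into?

Meets

Reflections: drop 63, 66.5 → average of remaining 4 = 318.5/4 = 79.625
Weighted total:
  Reflections 79.625 × 0.33 = 26.27625
  Portfolio 27 × 0.11 = 2.97
  Lab reports 48 × 0.05 = 2.4
  Problem sets 64 × 0.15 = 9.6
  Term project 59 × 0.06 = 3.54
  Midterm exam 98 × 0.1 = 9.8
  Essays 69 × 0.07 = 4.83
  Final exam 54 × 0.13 = 7.02
Sum = 66.43625
66.43625 is ≥ 66 and < 83 → Meets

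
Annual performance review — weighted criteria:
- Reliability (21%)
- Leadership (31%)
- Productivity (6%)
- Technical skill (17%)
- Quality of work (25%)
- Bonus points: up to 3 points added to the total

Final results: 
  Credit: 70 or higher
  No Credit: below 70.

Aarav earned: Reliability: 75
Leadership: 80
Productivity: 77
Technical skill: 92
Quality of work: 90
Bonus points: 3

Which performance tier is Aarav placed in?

Credit

Weighted total:
  Reliability 75 × 0.21 = 15.75
  Leadership 80 × 0.31 = 24.8
  Productivity 77 × 0.06 = 4.62
  Technical skill 92 × 0.17 = 15.64
  Quality of work 90 × 0.25 = 22.5
Sum = 83.31
Bonus points: 83.31 + 3 = 86.31
86.31 ≥ 70 → Credit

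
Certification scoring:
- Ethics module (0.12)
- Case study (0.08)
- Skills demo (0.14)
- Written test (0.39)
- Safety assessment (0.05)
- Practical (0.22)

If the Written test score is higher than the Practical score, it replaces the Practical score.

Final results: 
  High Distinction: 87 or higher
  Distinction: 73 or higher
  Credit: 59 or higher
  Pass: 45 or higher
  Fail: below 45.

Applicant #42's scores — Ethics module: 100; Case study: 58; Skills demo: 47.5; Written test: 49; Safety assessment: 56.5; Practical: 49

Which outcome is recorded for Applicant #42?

Written test (49) ≤ Practical (49), so Practical stays at 49.
Weighted total:
  Ethics module 100 × 0.12 = 12
  Case study 58 × 0.08 = 4.64
  Skills demo 47.5 × 0.14 = 6.65
  Written test 49 × 0.39 = 19.11
  Safety assessment 56.5 × 0.05 = 2.825
  Practical 49 × 0.22 = 10.78
Sum = 56.005
56.005 is ≥ 45 and < 59 → Pass

Pass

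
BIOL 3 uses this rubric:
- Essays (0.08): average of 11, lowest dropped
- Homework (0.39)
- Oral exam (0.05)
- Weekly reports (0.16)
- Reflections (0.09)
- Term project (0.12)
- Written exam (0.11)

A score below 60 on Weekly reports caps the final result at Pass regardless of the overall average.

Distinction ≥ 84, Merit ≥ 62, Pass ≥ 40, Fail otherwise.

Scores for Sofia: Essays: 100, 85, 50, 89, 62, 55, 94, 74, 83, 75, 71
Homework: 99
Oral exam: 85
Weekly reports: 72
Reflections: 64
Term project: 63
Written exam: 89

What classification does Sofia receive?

Essays: drop 50 → average of remaining 10 = 788/10 = 78.8
Weekly reports score 72 ≥ 60: minimum met.
Weighted total:
  Essays 78.8 × 0.08 = 6.304
  Homework 99 × 0.39 = 38.61
  Oral exam 85 × 0.05 = 4.25
  Weekly reports 72 × 0.16 = 11.52
  Reflections 64 × 0.09 = 5.76
  Term project 63 × 0.12 = 7.56
  Written exam 89 × 0.11 = 9.79
Sum = 83.794
83.794 is ≥ 62 and < 84 → Merit

Merit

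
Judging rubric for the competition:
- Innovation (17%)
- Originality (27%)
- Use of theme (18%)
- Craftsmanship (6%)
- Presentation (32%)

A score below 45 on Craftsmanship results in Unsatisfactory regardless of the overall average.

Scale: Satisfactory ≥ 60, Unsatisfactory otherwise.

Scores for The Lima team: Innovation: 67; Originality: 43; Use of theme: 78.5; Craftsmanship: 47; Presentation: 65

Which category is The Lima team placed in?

Satisfactory

Craftsmanship score 47 ≥ 45: minimum met.
Weighted total:
  Innovation 67 × 0.17 = 11.39
  Originality 43 × 0.27 = 11.61
  Use of theme 78.5 × 0.18 = 14.13
  Craftsmanship 47 × 0.06 = 2.82
  Presentation 65 × 0.32 = 20.8
Sum = 60.75
60.75 ≥ 60 → Satisfactory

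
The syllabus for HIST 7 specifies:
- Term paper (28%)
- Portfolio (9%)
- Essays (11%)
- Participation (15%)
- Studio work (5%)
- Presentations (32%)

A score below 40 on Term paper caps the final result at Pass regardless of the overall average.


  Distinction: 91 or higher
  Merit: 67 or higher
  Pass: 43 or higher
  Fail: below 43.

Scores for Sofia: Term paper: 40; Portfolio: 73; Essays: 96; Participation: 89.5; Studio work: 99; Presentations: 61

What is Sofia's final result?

Term paper score 40 ≥ 40: minimum met.
Weighted total:
  Term paper 40 × 0.28 = 11.2
  Portfolio 73 × 0.09 = 6.57
  Essays 96 × 0.11 = 10.56
  Participation 89.5 × 0.15 = 13.425
  Studio work 99 × 0.05 = 4.95
  Presentations 61 × 0.32 = 19.52
Sum = 66.225
66.225 is ≥ 43 and < 67 → Pass

Pass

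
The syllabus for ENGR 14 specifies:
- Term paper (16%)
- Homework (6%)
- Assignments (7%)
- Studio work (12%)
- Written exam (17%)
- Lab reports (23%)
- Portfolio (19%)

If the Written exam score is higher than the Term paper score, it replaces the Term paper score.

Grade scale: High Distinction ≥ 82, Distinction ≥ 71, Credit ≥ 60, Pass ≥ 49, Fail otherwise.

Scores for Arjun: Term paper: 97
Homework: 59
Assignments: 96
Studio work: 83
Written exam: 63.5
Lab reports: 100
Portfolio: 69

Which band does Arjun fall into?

High Distinction

Written exam (63.5) ≤ Term paper (97), so Term paper stays at 97.
Weighted total:
  Term paper 97 × 0.16 = 15.52
  Homework 59 × 0.06 = 3.54
  Assignments 96 × 0.07 = 6.72
  Studio work 83 × 0.12 = 9.96
  Written exam 63.5 × 0.17 = 10.795
  Lab reports 100 × 0.23 = 23
  Portfolio 69 × 0.19 = 13.11
Sum = 82.645
82.645 ≥ 82 → High Distinction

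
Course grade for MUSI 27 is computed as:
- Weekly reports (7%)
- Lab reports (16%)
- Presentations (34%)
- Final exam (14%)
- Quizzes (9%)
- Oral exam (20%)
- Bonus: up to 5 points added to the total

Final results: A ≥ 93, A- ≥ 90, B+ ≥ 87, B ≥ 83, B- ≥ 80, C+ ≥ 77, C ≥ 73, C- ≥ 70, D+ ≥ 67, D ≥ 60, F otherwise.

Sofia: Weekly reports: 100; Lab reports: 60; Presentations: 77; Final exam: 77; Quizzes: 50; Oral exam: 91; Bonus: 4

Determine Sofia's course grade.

Weighted total:
  Weekly reports 100 × 0.07 = 7
  Lab reports 60 × 0.16 = 9.6
  Presentations 77 × 0.34 = 26.18
  Final exam 77 × 0.14 = 10.78
  Quizzes 50 × 0.09 = 4.5
  Oral exam 91 × 0.2 = 18.2
Sum = 76.26
Bonus: 76.26 + 4 = 80.26
80.26 is ≥ 80 and < 83 → B-

B-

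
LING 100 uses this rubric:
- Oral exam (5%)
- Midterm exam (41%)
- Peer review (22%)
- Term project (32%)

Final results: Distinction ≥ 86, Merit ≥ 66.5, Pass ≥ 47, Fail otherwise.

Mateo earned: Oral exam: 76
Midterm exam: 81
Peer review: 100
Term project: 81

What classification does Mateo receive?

Merit

Weighted total:
  Oral exam 76 × 0.05 = 3.8
  Midterm exam 81 × 0.41 = 33.21
  Peer review 100 × 0.22 = 22
  Term project 81 × 0.32 = 25.92
Sum = 84.93
84.93 is ≥ 66.5 and < 86 → Merit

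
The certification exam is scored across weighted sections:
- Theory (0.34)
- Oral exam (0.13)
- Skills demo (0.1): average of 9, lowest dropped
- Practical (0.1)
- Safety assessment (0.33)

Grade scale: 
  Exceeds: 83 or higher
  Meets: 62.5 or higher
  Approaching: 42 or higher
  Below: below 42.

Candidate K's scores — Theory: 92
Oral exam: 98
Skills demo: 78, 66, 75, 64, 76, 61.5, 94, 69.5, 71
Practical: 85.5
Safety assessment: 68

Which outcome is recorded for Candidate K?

Skills demo: drop 61.5 → average of remaining 8 = 593.5/8 = 74.1875
Weighted total:
  Theory 92 × 0.34 = 31.28
  Oral exam 98 × 0.13 = 12.74
  Skills demo 74.1875 × 0.1 = 7.41875
  Practical 85.5 × 0.1 = 8.55
  Safety assessment 68 × 0.33 = 22.44
Sum = 82.42875
82.42875 is ≥ 62.5 and < 83 → Meets

Meets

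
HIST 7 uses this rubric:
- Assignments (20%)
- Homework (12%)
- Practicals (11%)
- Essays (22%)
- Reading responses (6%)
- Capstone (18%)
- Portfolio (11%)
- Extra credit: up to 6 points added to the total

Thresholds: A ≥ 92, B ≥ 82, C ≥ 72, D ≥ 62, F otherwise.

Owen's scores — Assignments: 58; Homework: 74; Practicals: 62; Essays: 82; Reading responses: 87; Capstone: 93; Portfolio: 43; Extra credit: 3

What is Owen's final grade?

C

Weighted total:
  Assignments 58 × 0.2 = 11.6
  Homework 74 × 0.12 = 8.88
  Practicals 62 × 0.11 = 6.82
  Essays 82 × 0.22 = 18.04
  Reading responses 87 × 0.06 = 5.22
  Capstone 93 × 0.18 = 16.74
  Portfolio 43 × 0.11 = 4.73
Sum = 72.03
Extra credit: 72.03 + 3 = 75.03
75.03 is ≥ 72 and < 82 → C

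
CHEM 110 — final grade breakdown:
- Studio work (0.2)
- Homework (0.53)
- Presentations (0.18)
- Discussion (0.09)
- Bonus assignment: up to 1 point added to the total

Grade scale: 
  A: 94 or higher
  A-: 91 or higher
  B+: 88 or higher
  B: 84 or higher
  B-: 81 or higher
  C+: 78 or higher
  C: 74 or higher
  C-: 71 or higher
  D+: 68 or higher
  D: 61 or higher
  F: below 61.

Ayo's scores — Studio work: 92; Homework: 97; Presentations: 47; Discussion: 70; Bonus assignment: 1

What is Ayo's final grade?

B

Weighted total:
  Studio work 92 × 0.2 = 18.4
  Homework 97 × 0.53 = 51.41
  Presentations 47 × 0.18 = 8.46
  Discussion 70 × 0.09 = 6.3
Sum = 84.57
Bonus assignment: 84.57 + 1 = 85.57
85.57 is ≥ 84 and < 88 → B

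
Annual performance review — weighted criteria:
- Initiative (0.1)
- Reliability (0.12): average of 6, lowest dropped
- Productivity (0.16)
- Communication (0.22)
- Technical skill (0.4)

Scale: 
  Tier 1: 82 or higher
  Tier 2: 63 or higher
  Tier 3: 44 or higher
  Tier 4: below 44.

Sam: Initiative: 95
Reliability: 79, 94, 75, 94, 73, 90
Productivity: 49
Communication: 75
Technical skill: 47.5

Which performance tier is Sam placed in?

Tier 2

Reliability: drop 73 → average of remaining 5 = 432/5 = 86.4
Weighted total:
  Initiative 95 × 0.1 = 9.5
  Reliability 86.4 × 0.12 = 10.368
  Productivity 49 × 0.16 = 7.84
  Communication 75 × 0.22 = 16.5
  Technical skill 47.5 × 0.4 = 19
Sum = 63.208
63.208 is ≥ 63 and < 82 → Tier 2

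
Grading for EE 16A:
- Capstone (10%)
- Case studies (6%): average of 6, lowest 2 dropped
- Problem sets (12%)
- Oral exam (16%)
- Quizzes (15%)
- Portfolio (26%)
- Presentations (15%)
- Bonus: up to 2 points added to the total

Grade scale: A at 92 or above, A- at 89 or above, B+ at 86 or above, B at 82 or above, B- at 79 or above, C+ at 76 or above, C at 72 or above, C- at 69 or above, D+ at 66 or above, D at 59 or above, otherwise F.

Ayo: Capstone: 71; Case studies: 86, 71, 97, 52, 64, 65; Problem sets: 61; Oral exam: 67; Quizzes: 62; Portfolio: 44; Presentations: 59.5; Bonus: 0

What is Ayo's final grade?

D

Case studies: drop 52, 64 → average of remaining 4 = 319/4 = 79.75
Weighted total:
  Capstone 71 × 0.1 = 7.1
  Case studies 79.75 × 0.06 = 4.785
  Problem sets 61 × 0.12 = 7.32
  Oral exam 67 × 0.16 = 10.72
  Quizzes 62 × 0.15 = 9.3
  Portfolio 44 × 0.26 = 11.44
  Presentations 59.5 × 0.15 = 8.925
Sum = 59.59
Bonus: 59.59 + 0 = 59.59
59.59 is ≥ 59 and < 66 → D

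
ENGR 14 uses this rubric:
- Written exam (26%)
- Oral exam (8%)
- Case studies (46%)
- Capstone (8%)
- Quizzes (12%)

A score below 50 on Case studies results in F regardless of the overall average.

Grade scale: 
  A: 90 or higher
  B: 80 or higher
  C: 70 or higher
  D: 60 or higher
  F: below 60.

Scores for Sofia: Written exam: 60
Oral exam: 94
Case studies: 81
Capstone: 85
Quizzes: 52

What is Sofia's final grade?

Case studies score 81 ≥ 50: minimum met.
Weighted total:
  Written exam 60 × 0.26 = 15.6
  Oral exam 94 × 0.08 = 7.52
  Case studies 81 × 0.46 = 37.26
  Capstone 85 × 0.08 = 6.8
  Quizzes 52 × 0.12 = 6.24
Sum = 73.42
73.42 is ≥ 70 and < 80 → C

C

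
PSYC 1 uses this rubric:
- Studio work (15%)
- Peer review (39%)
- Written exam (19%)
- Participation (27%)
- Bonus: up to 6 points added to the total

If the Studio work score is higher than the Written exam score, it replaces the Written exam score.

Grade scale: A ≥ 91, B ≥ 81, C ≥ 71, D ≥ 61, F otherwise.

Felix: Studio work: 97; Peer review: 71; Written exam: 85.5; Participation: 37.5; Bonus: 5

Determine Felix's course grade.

Studio work (97) > Written exam (85.5), so Written exam counts as 97.
Weighted total:
  Studio work 97 × 0.15 = 14.55
  Peer review 71 × 0.39 = 27.69
  Written exam 97 × 0.19 = 18.43
  Participation 37.5 × 0.27 = 10.125
Sum = 70.795
Bonus: 70.795 + 5 = 75.795
75.795 is ≥ 71 and < 81 → C

C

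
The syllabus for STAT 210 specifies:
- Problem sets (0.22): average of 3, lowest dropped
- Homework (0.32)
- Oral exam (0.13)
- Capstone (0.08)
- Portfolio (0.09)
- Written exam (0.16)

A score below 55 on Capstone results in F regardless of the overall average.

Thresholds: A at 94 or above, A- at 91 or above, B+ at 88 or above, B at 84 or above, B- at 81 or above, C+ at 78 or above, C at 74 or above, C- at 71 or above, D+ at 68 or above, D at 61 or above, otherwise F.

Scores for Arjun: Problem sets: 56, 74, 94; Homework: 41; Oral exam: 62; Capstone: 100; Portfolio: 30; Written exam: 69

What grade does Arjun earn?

Problem sets: drop 56 → average of remaining 2 = 168/2 = 84
Capstone score 100 ≥ 55: minimum met.
Weighted total:
  Problem sets 84 × 0.22 = 18.48
  Homework 41 × 0.32 = 13.12
  Oral exam 62 × 0.13 = 8.06
  Capstone 100 × 0.08 = 8
  Portfolio 30 × 0.09 = 2.7
  Written exam 69 × 0.16 = 11.04
Sum = 61.4
61.4 is ≥ 61 and < 68 → D

D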